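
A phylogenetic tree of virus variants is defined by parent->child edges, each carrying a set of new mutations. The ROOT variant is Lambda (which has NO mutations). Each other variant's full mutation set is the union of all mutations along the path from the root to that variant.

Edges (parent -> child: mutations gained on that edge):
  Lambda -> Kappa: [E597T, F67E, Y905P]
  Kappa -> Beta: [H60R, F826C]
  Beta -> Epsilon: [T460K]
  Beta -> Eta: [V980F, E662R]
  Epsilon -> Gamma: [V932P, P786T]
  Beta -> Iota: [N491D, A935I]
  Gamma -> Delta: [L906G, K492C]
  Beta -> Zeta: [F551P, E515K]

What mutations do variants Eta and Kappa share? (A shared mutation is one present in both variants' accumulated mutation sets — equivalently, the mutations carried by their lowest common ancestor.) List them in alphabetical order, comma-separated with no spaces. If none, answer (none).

Accumulating mutations along path to Eta:
  At Lambda: gained [] -> total []
  At Kappa: gained ['E597T', 'F67E', 'Y905P'] -> total ['E597T', 'F67E', 'Y905P']
  At Beta: gained ['H60R', 'F826C'] -> total ['E597T', 'F67E', 'F826C', 'H60R', 'Y905P']
  At Eta: gained ['V980F', 'E662R'] -> total ['E597T', 'E662R', 'F67E', 'F826C', 'H60R', 'V980F', 'Y905P']
Mutations(Eta) = ['E597T', 'E662R', 'F67E', 'F826C', 'H60R', 'V980F', 'Y905P']
Accumulating mutations along path to Kappa:
  At Lambda: gained [] -> total []
  At Kappa: gained ['E597T', 'F67E', 'Y905P'] -> total ['E597T', 'F67E', 'Y905P']
Mutations(Kappa) = ['E597T', 'F67E', 'Y905P']
Intersection: ['E597T', 'E662R', 'F67E', 'F826C', 'H60R', 'V980F', 'Y905P'] ∩ ['E597T', 'F67E', 'Y905P'] = ['E597T', 'F67E', 'Y905P']

Answer: E597T,F67E,Y905P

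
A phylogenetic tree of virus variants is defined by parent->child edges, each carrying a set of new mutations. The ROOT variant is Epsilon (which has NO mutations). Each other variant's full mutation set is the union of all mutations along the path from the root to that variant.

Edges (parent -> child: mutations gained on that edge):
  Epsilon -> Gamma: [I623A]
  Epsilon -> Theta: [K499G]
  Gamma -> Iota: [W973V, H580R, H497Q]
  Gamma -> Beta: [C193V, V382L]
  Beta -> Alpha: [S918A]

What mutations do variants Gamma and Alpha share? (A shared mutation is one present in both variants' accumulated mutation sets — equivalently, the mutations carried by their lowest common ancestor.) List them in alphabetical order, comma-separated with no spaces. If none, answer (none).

Answer: I623A

Derivation:
Accumulating mutations along path to Gamma:
  At Epsilon: gained [] -> total []
  At Gamma: gained ['I623A'] -> total ['I623A']
Mutations(Gamma) = ['I623A']
Accumulating mutations along path to Alpha:
  At Epsilon: gained [] -> total []
  At Gamma: gained ['I623A'] -> total ['I623A']
  At Beta: gained ['C193V', 'V382L'] -> total ['C193V', 'I623A', 'V382L']
  At Alpha: gained ['S918A'] -> total ['C193V', 'I623A', 'S918A', 'V382L']
Mutations(Alpha) = ['C193V', 'I623A', 'S918A', 'V382L']
Intersection: ['I623A'] ∩ ['C193V', 'I623A', 'S918A', 'V382L'] = ['I623A']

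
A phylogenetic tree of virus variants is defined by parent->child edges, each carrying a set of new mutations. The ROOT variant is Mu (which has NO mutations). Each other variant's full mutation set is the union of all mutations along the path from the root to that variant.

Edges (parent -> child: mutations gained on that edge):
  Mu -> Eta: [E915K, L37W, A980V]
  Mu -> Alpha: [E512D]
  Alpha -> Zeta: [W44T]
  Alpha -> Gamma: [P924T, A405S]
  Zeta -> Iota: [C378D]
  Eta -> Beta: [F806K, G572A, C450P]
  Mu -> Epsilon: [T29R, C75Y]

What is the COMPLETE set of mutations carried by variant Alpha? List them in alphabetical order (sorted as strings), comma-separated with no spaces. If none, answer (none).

Answer: E512D

Derivation:
At Mu: gained [] -> total []
At Alpha: gained ['E512D'] -> total ['E512D']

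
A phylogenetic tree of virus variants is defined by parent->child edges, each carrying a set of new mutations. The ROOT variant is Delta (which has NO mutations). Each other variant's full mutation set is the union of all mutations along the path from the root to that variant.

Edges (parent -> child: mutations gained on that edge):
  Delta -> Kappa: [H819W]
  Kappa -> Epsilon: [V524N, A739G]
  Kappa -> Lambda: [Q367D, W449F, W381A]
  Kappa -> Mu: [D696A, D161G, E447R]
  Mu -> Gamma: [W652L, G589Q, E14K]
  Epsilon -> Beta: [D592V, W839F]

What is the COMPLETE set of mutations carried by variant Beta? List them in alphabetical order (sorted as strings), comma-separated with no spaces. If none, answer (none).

Answer: A739G,D592V,H819W,V524N,W839F

Derivation:
At Delta: gained [] -> total []
At Kappa: gained ['H819W'] -> total ['H819W']
At Epsilon: gained ['V524N', 'A739G'] -> total ['A739G', 'H819W', 'V524N']
At Beta: gained ['D592V', 'W839F'] -> total ['A739G', 'D592V', 'H819W', 'V524N', 'W839F']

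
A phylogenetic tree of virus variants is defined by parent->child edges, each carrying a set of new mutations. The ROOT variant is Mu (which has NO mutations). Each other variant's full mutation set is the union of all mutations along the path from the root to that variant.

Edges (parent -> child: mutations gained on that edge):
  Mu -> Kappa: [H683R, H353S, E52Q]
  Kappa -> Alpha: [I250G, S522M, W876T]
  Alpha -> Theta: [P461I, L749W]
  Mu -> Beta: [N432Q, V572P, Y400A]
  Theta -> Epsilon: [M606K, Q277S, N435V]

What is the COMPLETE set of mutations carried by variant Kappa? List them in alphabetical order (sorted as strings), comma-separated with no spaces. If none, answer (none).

Answer: E52Q,H353S,H683R

Derivation:
At Mu: gained [] -> total []
At Kappa: gained ['H683R', 'H353S', 'E52Q'] -> total ['E52Q', 'H353S', 'H683R']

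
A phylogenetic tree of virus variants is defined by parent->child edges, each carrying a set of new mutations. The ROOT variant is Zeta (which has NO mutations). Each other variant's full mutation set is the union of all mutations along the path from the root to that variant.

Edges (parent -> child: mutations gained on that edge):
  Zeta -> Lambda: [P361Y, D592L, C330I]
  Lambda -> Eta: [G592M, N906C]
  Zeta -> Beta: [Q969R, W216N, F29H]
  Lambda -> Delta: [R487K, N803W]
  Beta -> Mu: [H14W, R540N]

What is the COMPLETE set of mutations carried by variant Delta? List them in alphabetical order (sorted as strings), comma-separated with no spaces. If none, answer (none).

At Zeta: gained [] -> total []
At Lambda: gained ['P361Y', 'D592L', 'C330I'] -> total ['C330I', 'D592L', 'P361Y']
At Delta: gained ['R487K', 'N803W'] -> total ['C330I', 'D592L', 'N803W', 'P361Y', 'R487K']

Answer: C330I,D592L,N803W,P361Y,R487K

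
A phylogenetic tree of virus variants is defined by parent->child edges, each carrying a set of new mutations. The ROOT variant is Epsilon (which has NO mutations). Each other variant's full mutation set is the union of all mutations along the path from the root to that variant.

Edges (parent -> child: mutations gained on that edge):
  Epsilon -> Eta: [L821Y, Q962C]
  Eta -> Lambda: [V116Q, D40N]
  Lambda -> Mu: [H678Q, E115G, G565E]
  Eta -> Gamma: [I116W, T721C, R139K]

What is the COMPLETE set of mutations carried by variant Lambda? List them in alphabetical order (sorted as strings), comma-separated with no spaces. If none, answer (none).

At Epsilon: gained [] -> total []
At Eta: gained ['L821Y', 'Q962C'] -> total ['L821Y', 'Q962C']
At Lambda: gained ['V116Q', 'D40N'] -> total ['D40N', 'L821Y', 'Q962C', 'V116Q']

Answer: D40N,L821Y,Q962C,V116Q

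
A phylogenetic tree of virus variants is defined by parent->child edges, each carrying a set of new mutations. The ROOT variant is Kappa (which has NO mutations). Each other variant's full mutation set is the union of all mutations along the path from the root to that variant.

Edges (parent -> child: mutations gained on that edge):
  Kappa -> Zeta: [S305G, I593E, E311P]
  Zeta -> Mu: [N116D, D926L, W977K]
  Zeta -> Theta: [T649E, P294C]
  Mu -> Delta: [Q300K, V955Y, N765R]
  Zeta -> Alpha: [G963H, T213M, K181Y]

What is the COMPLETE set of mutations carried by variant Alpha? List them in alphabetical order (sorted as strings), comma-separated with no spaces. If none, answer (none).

At Kappa: gained [] -> total []
At Zeta: gained ['S305G', 'I593E', 'E311P'] -> total ['E311P', 'I593E', 'S305G']
At Alpha: gained ['G963H', 'T213M', 'K181Y'] -> total ['E311P', 'G963H', 'I593E', 'K181Y', 'S305G', 'T213M']

Answer: E311P,G963H,I593E,K181Y,S305G,T213M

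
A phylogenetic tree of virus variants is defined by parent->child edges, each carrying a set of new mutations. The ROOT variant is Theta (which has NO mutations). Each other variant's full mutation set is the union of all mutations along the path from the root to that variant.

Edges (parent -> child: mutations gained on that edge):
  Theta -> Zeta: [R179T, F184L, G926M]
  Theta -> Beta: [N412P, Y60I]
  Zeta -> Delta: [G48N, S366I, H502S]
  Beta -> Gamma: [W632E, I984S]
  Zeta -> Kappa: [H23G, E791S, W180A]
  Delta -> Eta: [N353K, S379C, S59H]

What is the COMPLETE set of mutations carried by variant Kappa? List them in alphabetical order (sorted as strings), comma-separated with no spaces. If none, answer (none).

At Theta: gained [] -> total []
At Zeta: gained ['R179T', 'F184L', 'G926M'] -> total ['F184L', 'G926M', 'R179T']
At Kappa: gained ['H23G', 'E791S', 'W180A'] -> total ['E791S', 'F184L', 'G926M', 'H23G', 'R179T', 'W180A']

Answer: E791S,F184L,G926M,H23G,R179T,W180A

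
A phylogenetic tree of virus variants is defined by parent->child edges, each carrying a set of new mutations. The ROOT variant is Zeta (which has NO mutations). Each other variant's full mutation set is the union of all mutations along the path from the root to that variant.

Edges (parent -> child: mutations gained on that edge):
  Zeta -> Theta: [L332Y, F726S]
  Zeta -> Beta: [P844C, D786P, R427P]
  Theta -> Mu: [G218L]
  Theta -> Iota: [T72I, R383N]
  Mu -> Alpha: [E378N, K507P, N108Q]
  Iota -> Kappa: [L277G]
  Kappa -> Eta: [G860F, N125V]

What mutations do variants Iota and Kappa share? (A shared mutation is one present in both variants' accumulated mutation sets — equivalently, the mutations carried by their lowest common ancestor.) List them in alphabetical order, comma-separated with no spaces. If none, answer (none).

Answer: F726S,L332Y,R383N,T72I

Derivation:
Accumulating mutations along path to Iota:
  At Zeta: gained [] -> total []
  At Theta: gained ['L332Y', 'F726S'] -> total ['F726S', 'L332Y']
  At Iota: gained ['T72I', 'R383N'] -> total ['F726S', 'L332Y', 'R383N', 'T72I']
Mutations(Iota) = ['F726S', 'L332Y', 'R383N', 'T72I']
Accumulating mutations along path to Kappa:
  At Zeta: gained [] -> total []
  At Theta: gained ['L332Y', 'F726S'] -> total ['F726S', 'L332Y']
  At Iota: gained ['T72I', 'R383N'] -> total ['F726S', 'L332Y', 'R383N', 'T72I']
  At Kappa: gained ['L277G'] -> total ['F726S', 'L277G', 'L332Y', 'R383N', 'T72I']
Mutations(Kappa) = ['F726S', 'L277G', 'L332Y', 'R383N', 'T72I']
Intersection: ['F726S', 'L332Y', 'R383N', 'T72I'] ∩ ['F726S', 'L277G', 'L332Y', 'R383N', 'T72I'] = ['F726S', 'L332Y', 'R383N', 'T72I']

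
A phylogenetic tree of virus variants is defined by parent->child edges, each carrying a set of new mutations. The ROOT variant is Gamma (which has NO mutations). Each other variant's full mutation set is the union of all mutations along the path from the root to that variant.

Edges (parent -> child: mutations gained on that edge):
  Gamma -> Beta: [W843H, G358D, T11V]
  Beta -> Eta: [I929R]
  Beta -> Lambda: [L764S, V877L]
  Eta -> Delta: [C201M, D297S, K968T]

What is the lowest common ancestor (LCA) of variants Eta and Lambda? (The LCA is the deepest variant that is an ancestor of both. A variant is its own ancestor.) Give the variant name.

Path from root to Eta: Gamma -> Beta -> Eta
  ancestors of Eta: {Gamma, Beta, Eta}
Path from root to Lambda: Gamma -> Beta -> Lambda
  ancestors of Lambda: {Gamma, Beta, Lambda}
Common ancestors: {Gamma, Beta}
Walk up from Lambda: Lambda (not in ancestors of Eta), Beta (in ancestors of Eta), Gamma (in ancestors of Eta)
Deepest common ancestor (LCA) = Beta

Answer: Beta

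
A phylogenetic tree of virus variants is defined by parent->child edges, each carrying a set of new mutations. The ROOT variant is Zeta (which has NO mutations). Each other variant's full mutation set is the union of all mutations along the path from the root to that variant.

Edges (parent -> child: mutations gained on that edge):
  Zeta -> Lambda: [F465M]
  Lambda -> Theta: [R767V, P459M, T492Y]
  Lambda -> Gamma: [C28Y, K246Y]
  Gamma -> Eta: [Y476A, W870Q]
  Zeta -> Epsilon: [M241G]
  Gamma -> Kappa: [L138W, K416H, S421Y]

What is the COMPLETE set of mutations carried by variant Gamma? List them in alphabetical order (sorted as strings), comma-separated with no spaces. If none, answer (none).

Answer: C28Y,F465M,K246Y

Derivation:
At Zeta: gained [] -> total []
At Lambda: gained ['F465M'] -> total ['F465M']
At Gamma: gained ['C28Y', 'K246Y'] -> total ['C28Y', 'F465M', 'K246Y']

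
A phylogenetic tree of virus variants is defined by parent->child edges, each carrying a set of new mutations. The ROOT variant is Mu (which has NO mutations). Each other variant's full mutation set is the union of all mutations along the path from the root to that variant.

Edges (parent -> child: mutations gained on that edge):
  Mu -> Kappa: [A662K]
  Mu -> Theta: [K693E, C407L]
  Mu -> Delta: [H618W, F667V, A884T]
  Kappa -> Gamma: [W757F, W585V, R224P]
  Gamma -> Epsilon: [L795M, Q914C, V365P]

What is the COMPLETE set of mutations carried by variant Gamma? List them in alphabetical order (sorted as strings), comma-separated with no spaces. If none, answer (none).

Answer: A662K,R224P,W585V,W757F

Derivation:
At Mu: gained [] -> total []
At Kappa: gained ['A662K'] -> total ['A662K']
At Gamma: gained ['W757F', 'W585V', 'R224P'] -> total ['A662K', 'R224P', 'W585V', 'W757F']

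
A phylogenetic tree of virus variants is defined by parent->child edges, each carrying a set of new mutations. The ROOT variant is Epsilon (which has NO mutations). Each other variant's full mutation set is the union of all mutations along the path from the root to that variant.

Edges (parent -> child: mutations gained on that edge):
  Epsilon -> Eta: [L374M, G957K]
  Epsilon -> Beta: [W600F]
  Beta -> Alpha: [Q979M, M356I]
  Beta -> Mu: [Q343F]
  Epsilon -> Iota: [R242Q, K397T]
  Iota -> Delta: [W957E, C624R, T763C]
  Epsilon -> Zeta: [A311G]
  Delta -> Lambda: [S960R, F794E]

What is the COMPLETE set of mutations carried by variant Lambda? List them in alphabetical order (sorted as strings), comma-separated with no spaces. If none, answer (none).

At Epsilon: gained [] -> total []
At Iota: gained ['R242Q', 'K397T'] -> total ['K397T', 'R242Q']
At Delta: gained ['W957E', 'C624R', 'T763C'] -> total ['C624R', 'K397T', 'R242Q', 'T763C', 'W957E']
At Lambda: gained ['S960R', 'F794E'] -> total ['C624R', 'F794E', 'K397T', 'R242Q', 'S960R', 'T763C', 'W957E']

Answer: C624R,F794E,K397T,R242Q,S960R,T763C,W957E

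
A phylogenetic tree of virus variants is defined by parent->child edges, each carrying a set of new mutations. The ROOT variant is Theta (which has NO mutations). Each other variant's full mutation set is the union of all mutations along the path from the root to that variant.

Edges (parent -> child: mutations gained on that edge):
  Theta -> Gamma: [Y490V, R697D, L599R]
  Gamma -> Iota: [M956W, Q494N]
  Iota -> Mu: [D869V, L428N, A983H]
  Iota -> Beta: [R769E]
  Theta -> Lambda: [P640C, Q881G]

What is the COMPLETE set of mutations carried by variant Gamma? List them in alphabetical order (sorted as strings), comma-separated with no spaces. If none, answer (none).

At Theta: gained [] -> total []
At Gamma: gained ['Y490V', 'R697D', 'L599R'] -> total ['L599R', 'R697D', 'Y490V']

Answer: L599R,R697D,Y490V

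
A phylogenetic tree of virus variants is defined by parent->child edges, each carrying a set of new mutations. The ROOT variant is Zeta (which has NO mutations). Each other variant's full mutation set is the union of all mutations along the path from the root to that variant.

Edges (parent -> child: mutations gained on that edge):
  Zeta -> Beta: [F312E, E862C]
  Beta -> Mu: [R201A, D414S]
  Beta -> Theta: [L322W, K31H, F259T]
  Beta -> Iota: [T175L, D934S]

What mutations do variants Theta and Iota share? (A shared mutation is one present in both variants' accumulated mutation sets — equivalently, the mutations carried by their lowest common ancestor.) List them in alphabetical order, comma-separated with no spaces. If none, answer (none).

Accumulating mutations along path to Theta:
  At Zeta: gained [] -> total []
  At Beta: gained ['F312E', 'E862C'] -> total ['E862C', 'F312E']
  At Theta: gained ['L322W', 'K31H', 'F259T'] -> total ['E862C', 'F259T', 'F312E', 'K31H', 'L322W']
Mutations(Theta) = ['E862C', 'F259T', 'F312E', 'K31H', 'L322W']
Accumulating mutations along path to Iota:
  At Zeta: gained [] -> total []
  At Beta: gained ['F312E', 'E862C'] -> total ['E862C', 'F312E']
  At Iota: gained ['T175L', 'D934S'] -> total ['D934S', 'E862C', 'F312E', 'T175L']
Mutations(Iota) = ['D934S', 'E862C', 'F312E', 'T175L']
Intersection: ['E862C', 'F259T', 'F312E', 'K31H', 'L322W'] ∩ ['D934S', 'E862C', 'F312E', 'T175L'] = ['E862C', 'F312E']

Answer: E862C,F312E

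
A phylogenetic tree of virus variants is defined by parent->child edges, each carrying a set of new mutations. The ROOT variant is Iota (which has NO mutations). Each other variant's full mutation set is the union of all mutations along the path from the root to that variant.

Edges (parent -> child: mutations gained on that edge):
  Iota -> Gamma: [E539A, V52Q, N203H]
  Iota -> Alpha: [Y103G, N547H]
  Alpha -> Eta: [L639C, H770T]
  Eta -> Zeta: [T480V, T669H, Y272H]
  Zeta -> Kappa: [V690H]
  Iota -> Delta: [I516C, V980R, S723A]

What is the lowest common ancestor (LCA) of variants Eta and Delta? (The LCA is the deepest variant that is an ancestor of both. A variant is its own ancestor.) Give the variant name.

Path from root to Eta: Iota -> Alpha -> Eta
  ancestors of Eta: {Iota, Alpha, Eta}
Path from root to Delta: Iota -> Delta
  ancestors of Delta: {Iota, Delta}
Common ancestors: {Iota}
Walk up from Delta: Delta (not in ancestors of Eta), Iota (in ancestors of Eta)
Deepest common ancestor (LCA) = Iota

Answer: Iota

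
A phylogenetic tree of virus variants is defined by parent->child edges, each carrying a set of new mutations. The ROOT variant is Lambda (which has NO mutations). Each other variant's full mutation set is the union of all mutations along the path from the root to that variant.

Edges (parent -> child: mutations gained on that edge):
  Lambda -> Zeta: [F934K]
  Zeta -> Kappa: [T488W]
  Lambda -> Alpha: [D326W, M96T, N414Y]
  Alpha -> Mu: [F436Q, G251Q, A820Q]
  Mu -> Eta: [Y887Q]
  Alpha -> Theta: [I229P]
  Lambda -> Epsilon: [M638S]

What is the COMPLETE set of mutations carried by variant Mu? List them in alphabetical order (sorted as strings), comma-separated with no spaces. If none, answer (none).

Answer: A820Q,D326W,F436Q,G251Q,M96T,N414Y

Derivation:
At Lambda: gained [] -> total []
At Alpha: gained ['D326W', 'M96T', 'N414Y'] -> total ['D326W', 'M96T', 'N414Y']
At Mu: gained ['F436Q', 'G251Q', 'A820Q'] -> total ['A820Q', 'D326W', 'F436Q', 'G251Q', 'M96T', 'N414Y']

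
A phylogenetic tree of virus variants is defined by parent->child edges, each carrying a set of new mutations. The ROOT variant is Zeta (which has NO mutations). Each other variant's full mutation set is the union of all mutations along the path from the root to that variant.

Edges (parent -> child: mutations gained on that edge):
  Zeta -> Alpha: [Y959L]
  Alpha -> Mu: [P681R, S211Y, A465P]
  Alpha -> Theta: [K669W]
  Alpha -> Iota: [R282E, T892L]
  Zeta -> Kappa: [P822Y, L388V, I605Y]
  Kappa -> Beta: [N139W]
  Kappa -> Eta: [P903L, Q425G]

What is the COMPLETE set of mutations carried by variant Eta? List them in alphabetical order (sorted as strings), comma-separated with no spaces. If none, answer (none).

At Zeta: gained [] -> total []
At Kappa: gained ['P822Y', 'L388V', 'I605Y'] -> total ['I605Y', 'L388V', 'P822Y']
At Eta: gained ['P903L', 'Q425G'] -> total ['I605Y', 'L388V', 'P822Y', 'P903L', 'Q425G']

Answer: I605Y,L388V,P822Y,P903L,Q425G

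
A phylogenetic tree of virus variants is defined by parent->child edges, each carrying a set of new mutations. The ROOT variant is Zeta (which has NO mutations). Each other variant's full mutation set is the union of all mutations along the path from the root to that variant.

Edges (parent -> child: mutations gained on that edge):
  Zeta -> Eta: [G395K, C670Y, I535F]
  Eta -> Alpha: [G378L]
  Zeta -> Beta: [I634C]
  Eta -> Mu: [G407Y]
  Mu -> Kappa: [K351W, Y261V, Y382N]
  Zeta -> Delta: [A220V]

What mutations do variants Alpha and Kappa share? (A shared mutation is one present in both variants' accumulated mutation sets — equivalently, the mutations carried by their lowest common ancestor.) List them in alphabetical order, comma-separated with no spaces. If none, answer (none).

Answer: C670Y,G395K,I535F

Derivation:
Accumulating mutations along path to Alpha:
  At Zeta: gained [] -> total []
  At Eta: gained ['G395K', 'C670Y', 'I535F'] -> total ['C670Y', 'G395K', 'I535F']
  At Alpha: gained ['G378L'] -> total ['C670Y', 'G378L', 'G395K', 'I535F']
Mutations(Alpha) = ['C670Y', 'G378L', 'G395K', 'I535F']
Accumulating mutations along path to Kappa:
  At Zeta: gained [] -> total []
  At Eta: gained ['G395K', 'C670Y', 'I535F'] -> total ['C670Y', 'G395K', 'I535F']
  At Mu: gained ['G407Y'] -> total ['C670Y', 'G395K', 'G407Y', 'I535F']
  At Kappa: gained ['K351W', 'Y261V', 'Y382N'] -> total ['C670Y', 'G395K', 'G407Y', 'I535F', 'K351W', 'Y261V', 'Y382N']
Mutations(Kappa) = ['C670Y', 'G395K', 'G407Y', 'I535F', 'K351W', 'Y261V', 'Y382N']
Intersection: ['C670Y', 'G378L', 'G395K', 'I535F'] ∩ ['C670Y', 'G395K', 'G407Y', 'I535F', 'K351W', 'Y261V', 'Y382N'] = ['C670Y', 'G395K', 'I535F']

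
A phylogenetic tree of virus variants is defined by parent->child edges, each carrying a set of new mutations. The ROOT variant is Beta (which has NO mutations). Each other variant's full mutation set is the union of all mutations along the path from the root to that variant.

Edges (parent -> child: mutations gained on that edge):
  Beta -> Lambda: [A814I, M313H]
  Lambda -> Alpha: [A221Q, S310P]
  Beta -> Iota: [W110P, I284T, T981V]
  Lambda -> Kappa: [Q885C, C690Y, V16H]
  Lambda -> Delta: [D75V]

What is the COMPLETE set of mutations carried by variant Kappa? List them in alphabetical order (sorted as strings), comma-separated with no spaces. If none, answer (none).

At Beta: gained [] -> total []
At Lambda: gained ['A814I', 'M313H'] -> total ['A814I', 'M313H']
At Kappa: gained ['Q885C', 'C690Y', 'V16H'] -> total ['A814I', 'C690Y', 'M313H', 'Q885C', 'V16H']

Answer: A814I,C690Y,M313H,Q885C,V16H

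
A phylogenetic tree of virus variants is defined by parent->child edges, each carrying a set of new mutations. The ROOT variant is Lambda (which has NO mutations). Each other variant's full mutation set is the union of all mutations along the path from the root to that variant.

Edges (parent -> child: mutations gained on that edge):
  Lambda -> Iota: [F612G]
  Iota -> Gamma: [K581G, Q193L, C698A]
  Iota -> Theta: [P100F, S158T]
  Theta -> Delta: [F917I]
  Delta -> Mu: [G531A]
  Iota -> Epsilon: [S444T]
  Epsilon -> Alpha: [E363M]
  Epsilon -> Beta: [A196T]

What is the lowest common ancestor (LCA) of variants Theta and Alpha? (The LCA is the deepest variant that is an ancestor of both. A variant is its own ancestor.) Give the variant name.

Path from root to Theta: Lambda -> Iota -> Theta
  ancestors of Theta: {Lambda, Iota, Theta}
Path from root to Alpha: Lambda -> Iota -> Epsilon -> Alpha
  ancestors of Alpha: {Lambda, Iota, Epsilon, Alpha}
Common ancestors: {Lambda, Iota}
Walk up from Alpha: Alpha (not in ancestors of Theta), Epsilon (not in ancestors of Theta), Iota (in ancestors of Theta), Lambda (in ancestors of Theta)
Deepest common ancestor (LCA) = Iota

Answer: Iota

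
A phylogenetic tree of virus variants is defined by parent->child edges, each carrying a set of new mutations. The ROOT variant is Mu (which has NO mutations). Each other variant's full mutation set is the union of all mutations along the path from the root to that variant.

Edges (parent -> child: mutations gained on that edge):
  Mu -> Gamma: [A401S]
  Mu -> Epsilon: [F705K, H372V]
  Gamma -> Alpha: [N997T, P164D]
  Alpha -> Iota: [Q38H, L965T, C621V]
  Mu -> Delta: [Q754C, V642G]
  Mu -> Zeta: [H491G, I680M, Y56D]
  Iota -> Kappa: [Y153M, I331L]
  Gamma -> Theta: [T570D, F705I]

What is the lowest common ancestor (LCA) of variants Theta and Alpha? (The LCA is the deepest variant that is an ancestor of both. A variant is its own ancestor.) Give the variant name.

Answer: Gamma

Derivation:
Path from root to Theta: Mu -> Gamma -> Theta
  ancestors of Theta: {Mu, Gamma, Theta}
Path from root to Alpha: Mu -> Gamma -> Alpha
  ancestors of Alpha: {Mu, Gamma, Alpha}
Common ancestors: {Mu, Gamma}
Walk up from Alpha: Alpha (not in ancestors of Theta), Gamma (in ancestors of Theta), Mu (in ancestors of Theta)
Deepest common ancestor (LCA) = Gamma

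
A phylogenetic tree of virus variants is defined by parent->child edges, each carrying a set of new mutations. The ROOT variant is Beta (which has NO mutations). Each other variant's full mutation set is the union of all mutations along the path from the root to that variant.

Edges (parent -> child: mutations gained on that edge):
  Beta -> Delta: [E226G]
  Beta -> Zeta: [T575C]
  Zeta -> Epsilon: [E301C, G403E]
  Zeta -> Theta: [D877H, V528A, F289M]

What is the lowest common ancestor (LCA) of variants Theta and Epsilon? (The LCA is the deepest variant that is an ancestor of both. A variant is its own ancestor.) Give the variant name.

Answer: Zeta

Derivation:
Path from root to Theta: Beta -> Zeta -> Theta
  ancestors of Theta: {Beta, Zeta, Theta}
Path from root to Epsilon: Beta -> Zeta -> Epsilon
  ancestors of Epsilon: {Beta, Zeta, Epsilon}
Common ancestors: {Beta, Zeta}
Walk up from Epsilon: Epsilon (not in ancestors of Theta), Zeta (in ancestors of Theta), Beta (in ancestors of Theta)
Deepest common ancestor (LCA) = Zeta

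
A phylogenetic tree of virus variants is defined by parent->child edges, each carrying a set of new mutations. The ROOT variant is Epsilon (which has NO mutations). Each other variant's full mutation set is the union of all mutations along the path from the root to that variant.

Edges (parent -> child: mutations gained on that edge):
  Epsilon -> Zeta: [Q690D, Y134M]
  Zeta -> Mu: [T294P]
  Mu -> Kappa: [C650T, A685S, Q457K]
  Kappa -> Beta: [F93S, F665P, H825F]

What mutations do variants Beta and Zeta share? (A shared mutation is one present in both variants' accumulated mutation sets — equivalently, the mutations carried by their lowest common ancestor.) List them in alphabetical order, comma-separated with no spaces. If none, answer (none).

Answer: Q690D,Y134M

Derivation:
Accumulating mutations along path to Beta:
  At Epsilon: gained [] -> total []
  At Zeta: gained ['Q690D', 'Y134M'] -> total ['Q690D', 'Y134M']
  At Mu: gained ['T294P'] -> total ['Q690D', 'T294P', 'Y134M']
  At Kappa: gained ['C650T', 'A685S', 'Q457K'] -> total ['A685S', 'C650T', 'Q457K', 'Q690D', 'T294P', 'Y134M']
  At Beta: gained ['F93S', 'F665P', 'H825F'] -> total ['A685S', 'C650T', 'F665P', 'F93S', 'H825F', 'Q457K', 'Q690D', 'T294P', 'Y134M']
Mutations(Beta) = ['A685S', 'C650T', 'F665P', 'F93S', 'H825F', 'Q457K', 'Q690D', 'T294P', 'Y134M']
Accumulating mutations along path to Zeta:
  At Epsilon: gained [] -> total []
  At Zeta: gained ['Q690D', 'Y134M'] -> total ['Q690D', 'Y134M']
Mutations(Zeta) = ['Q690D', 'Y134M']
Intersection: ['A685S', 'C650T', 'F665P', 'F93S', 'H825F', 'Q457K', 'Q690D', 'T294P', 'Y134M'] ∩ ['Q690D', 'Y134M'] = ['Q690D', 'Y134M']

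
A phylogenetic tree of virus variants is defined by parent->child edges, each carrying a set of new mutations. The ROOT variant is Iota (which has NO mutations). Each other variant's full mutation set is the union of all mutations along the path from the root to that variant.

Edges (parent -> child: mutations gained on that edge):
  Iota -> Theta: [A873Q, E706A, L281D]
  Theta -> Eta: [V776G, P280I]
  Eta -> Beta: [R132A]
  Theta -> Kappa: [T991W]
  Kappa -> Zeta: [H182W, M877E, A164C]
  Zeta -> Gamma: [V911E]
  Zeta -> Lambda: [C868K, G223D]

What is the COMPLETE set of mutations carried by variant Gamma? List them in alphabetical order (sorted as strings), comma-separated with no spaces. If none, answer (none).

At Iota: gained [] -> total []
At Theta: gained ['A873Q', 'E706A', 'L281D'] -> total ['A873Q', 'E706A', 'L281D']
At Kappa: gained ['T991W'] -> total ['A873Q', 'E706A', 'L281D', 'T991W']
At Zeta: gained ['H182W', 'M877E', 'A164C'] -> total ['A164C', 'A873Q', 'E706A', 'H182W', 'L281D', 'M877E', 'T991W']
At Gamma: gained ['V911E'] -> total ['A164C', 'A873Q', 'E706A', 'H182W', 'L281D', 'M877E', 'T991W', 'V911E']

Answer: A164C,A873Q,E706A,H182W,L281D,M877E,T991W,V911E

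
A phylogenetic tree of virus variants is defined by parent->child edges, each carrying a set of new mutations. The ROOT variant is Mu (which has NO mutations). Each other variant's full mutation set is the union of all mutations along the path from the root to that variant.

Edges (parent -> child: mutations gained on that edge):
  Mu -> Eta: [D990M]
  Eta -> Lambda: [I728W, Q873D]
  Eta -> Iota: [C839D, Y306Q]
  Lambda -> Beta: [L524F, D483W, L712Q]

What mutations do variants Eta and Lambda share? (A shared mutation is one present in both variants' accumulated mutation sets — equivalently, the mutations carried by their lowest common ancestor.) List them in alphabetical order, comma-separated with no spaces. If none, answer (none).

Accumulating mutations along path to Eta:
  At Mu: gained [] -> total []
  At Eta: gained ['D990M'] -> total ['D990M']
Mutations(Eta) = ['D990M']
Accumulating mutations along path to Lambda:
  At Mu: gained [] -> total []
  At Eta: gained ['D990M'] -> total ['D990M']
  At Lambda: gained ['I728W', 'Q873D'] -> total ['D990M', 'I728W', 'Q873D']
Mutations(Lambda) = ['D990M', 'I728W', 'Q873D']
Intersection: ['D990M'] ∩ ['D990M', 'I728W', 'Q873D'] = ['D990M']

Answer: D990M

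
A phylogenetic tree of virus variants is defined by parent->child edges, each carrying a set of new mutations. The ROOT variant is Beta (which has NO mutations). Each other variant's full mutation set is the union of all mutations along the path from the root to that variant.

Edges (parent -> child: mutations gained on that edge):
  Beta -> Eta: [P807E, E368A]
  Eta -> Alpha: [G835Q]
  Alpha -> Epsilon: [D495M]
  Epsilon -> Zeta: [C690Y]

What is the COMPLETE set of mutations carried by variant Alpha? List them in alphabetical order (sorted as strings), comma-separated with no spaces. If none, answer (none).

Answer: E368A,G835Q,P807E

Derivation:
At Beta: gained [] -> total []
At Eta: gained ['P807E', 'E368A'] -> total ['E368A', 'P807E']
At Alpha: gained ['G835Q'] -> total ['E368A', 'G835Q', 'P807E']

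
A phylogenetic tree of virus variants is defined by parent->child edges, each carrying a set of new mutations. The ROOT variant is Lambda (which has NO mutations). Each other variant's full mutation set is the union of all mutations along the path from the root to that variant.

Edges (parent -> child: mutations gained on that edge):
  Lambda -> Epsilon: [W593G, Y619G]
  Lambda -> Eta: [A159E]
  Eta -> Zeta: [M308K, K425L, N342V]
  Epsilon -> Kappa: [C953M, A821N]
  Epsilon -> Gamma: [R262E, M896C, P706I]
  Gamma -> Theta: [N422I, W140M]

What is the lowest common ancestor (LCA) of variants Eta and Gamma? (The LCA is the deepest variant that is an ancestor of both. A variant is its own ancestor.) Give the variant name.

Path from root to Eta: Lambda -> Eta
  ancestors of Eta: {Lambda, Eta}
Path from root to Gamma: Lambda -> Epsilon -> Gamma
  ancestors of Gamma: {Lambda, Epsilon, Gamma}
Common ancestors: {Lambda}
Walk up from Gamma: Gamma (not in ancestors of Eta), Epsilon (not in ancestors of Eta), Lambda (in ancestors of Eta)
Deepest common ancestor (LCA) = Lambda

Answer: Lambda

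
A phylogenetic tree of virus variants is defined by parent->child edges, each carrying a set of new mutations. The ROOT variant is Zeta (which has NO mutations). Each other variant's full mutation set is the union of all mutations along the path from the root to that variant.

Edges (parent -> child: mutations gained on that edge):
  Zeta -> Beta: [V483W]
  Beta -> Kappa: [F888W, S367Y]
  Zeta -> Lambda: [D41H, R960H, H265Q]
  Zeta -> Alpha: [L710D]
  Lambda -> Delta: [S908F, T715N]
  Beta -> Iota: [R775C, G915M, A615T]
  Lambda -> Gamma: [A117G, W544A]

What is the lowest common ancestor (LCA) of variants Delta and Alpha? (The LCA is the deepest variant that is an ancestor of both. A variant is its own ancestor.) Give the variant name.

Answer: Zeta

Derivation:
Path from root to Delta: Zeta -> Lambda -> Delta
  ancestors of Delta: {Zeta, Lambda, Delta}
Path from root to Alpha: Zeta -> Alpha
  ancestors of Alpha: {Zeta, Alpha}
Common ancestors: {Zeta}
Walk up from Alpha: Alpha (not in ancestors of Delta), Zeta (in ancestors of Delta)
Deepest common ancestor (LCA) = Zeta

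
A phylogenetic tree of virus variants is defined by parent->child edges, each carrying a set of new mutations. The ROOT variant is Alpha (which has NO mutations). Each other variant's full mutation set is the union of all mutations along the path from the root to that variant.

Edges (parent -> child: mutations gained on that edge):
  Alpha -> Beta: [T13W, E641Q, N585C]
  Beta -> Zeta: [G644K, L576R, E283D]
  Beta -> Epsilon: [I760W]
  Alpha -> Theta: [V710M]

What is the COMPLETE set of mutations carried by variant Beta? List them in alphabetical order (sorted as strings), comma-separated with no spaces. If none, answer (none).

At Alpha: gained [] -> total []
At Beta: gained ['T13W', 'E641Q', 'N585C'] -> total ['E641Q', 'N585C', 'T13W']

Answer: E641Q,N585C,T13W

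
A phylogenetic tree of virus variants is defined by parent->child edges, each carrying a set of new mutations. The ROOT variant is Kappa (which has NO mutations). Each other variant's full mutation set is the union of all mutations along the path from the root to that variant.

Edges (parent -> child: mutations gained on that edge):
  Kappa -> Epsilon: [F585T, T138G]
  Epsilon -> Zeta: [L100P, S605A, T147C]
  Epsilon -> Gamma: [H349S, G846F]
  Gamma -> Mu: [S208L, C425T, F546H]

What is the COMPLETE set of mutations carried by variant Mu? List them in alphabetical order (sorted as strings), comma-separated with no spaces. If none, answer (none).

At Kappa: gained [] -> total []
At Epsilon: gained ['F585T', 'T138G'] -> total ['F585T', 'T138G']
At Gamma: gained ['H349S', 'G846F'] -> total ['F585T', 'G846F', 'H349S', 'T138G']
At Mu: gained ['S208L', 'C425T', 'F546H'] -> total ['C425T', 'F546H', 'F585T', 'G846F', 'H349S', 'S208L', 'T138G']

Answer: C425T,F546H,F585T,G846F,H349S,S208L,T138G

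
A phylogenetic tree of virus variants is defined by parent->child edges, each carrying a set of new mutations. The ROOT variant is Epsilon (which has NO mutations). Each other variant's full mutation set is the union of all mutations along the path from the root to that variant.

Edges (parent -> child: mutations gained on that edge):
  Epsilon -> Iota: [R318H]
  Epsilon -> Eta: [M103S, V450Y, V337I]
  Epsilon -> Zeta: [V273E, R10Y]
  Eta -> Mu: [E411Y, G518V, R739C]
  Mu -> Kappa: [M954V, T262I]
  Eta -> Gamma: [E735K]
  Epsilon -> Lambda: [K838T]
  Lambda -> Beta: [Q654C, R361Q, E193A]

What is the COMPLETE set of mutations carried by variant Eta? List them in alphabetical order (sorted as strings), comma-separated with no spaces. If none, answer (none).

At Epsilon: gained [] -> total []
At Eta: gained ['M103S', 'V450Y', 'V337I'] -> total ['M103S', 'V337I', 'V450Y']

Answer: M103S,V337I,V450Y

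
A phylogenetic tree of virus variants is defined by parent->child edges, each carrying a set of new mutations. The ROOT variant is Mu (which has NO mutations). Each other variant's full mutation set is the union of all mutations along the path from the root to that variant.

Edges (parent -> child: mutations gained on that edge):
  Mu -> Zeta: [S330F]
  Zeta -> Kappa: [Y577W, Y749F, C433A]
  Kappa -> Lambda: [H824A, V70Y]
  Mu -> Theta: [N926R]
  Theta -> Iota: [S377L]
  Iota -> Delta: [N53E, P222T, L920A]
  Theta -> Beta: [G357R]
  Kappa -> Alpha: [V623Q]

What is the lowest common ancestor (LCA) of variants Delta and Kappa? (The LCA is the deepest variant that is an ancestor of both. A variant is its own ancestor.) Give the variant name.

Answer: Mu

Derivation:
Path from root to Delta: Mu -> Theta -> Iota -> Delta
  ancestors of Delta: {Mu, Theta, Iota, Delta}
Path from root to Kappa: Mu -> Zeta -> Kappa
  ancestors of Kappa: {Mu, Zeta, Kappa}
Common ancestors: {Mu}
Walk up from Kappa: Kappa (not in ancestors of Delta), Zeta (not in ancestors of Delta), Mu (in ancestors of Delta)
Deepest common ancestor (LCA) = Mu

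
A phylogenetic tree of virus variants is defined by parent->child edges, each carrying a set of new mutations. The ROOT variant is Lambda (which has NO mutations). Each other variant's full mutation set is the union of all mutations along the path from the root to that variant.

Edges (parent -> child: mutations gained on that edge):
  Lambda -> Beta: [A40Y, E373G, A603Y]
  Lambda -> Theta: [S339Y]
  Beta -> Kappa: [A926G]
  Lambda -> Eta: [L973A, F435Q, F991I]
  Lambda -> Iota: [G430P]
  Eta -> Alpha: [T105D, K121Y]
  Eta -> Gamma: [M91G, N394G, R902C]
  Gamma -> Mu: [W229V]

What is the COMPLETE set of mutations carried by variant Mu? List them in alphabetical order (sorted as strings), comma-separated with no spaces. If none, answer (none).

Answer: F435Q,F991I,L973A,M91G,N394G,R902C,W229V

Derivation:
At Lambda: gained [] -> total []
At Eta: gained ['L973A', 'F435Q', 'F991I'] -> total ['F435Q', 'F991I', 'L973A']
At Gamma: gained ['M91G', 'N394G', 'R902C'] -> total ['F435Q', 'F991I', 'L973A', 'M91G', 'N394G', 'R902C']
At Mu: gained ['W229V'] -> total ['F435Q', 'F991I', 'L973A', 'M91G', 'N394G', 'R902C', 'W229V']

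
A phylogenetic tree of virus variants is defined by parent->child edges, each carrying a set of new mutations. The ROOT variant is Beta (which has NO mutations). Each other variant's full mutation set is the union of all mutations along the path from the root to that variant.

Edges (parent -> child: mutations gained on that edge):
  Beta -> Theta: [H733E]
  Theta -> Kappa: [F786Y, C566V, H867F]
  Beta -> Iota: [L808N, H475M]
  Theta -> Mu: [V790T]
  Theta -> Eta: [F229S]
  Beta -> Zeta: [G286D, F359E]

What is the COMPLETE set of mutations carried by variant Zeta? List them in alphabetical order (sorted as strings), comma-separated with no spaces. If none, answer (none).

At Beta: gained [] -> total []
At Zeta: gained ['G286D', 'F359E'] -> total ['F359E', 'G286D']

Answer: F359E,G286D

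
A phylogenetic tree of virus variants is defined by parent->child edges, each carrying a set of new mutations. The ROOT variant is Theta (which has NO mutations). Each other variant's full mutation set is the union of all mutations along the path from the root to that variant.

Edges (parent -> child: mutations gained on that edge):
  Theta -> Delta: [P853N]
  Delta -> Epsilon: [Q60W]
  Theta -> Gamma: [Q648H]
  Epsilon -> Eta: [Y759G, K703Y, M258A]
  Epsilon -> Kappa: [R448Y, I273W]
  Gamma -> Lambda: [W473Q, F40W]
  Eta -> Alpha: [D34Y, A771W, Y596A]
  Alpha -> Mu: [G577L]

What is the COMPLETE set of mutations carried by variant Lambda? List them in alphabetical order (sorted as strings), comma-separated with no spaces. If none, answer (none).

Answer: F40W,Q648H,W473Q

Derivation:
At Theta: gained [] -> total []
At Gamma: gained ['Q648H'] -> total ['Q648H']
At Lambda: gained ['W473Q', 'F40W'] -> total ['F40W', 'Q648H', 'W473Q']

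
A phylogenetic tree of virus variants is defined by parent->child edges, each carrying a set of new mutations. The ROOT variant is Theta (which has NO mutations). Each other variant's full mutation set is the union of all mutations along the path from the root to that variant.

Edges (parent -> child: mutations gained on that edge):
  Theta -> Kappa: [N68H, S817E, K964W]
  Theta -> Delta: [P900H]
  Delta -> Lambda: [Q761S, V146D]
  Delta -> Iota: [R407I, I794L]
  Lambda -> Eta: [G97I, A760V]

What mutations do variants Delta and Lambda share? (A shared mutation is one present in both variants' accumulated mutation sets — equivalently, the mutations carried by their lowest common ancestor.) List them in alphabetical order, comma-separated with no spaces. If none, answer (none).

Accumulating mutations along path to Delta:
  At Theta: gained [] -> total []
  At Delta: gained ['P900H'] -> total ['P900H']
Mutations(Delta) = ['P900H']
Accumulating mutations along path to Lambda:
  At Theta: gained [] -> total []
  At Delta: gained ['P900H'] -> total ['P900H']
  At Lambda: gained ['Q761S', 'V146D'] -> total ['P900H', 'Q761S', 'V146D']
Mutations(Lambda) = ['P900H', 'Q761S', 'V146D']
Intersection: ['P900H'] ∩ ['P900H', 'Q761S', 'V146D'] = ['P900H']

Answer: P900H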